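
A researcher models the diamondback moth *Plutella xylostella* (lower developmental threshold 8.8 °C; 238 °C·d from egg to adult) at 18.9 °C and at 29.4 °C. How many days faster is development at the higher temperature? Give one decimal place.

12.0 days

At 18.9 °C: 238 / (18.9 − 8.8) = 238 / 10.1 = 23.564 d.
At 29.4 °C: 238 / (29.4 − 8.8) = 238 / 20.6 = 11.553 d.
Difference = |23.564 − 11.553| = 12.011 ≈ 12.0 days.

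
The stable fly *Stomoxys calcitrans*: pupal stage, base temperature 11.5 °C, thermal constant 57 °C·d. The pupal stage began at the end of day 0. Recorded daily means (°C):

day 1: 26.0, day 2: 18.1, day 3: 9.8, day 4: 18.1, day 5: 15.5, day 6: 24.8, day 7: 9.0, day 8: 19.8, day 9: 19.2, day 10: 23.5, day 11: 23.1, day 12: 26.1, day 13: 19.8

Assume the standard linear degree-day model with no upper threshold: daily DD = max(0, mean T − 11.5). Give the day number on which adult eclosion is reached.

day 9

Daily DD above 11.5 °C: 14.5, 6.6, 0.0, 6.6, 4.0, 13.3, 0.0, 8.3, 7.7, 12.0, 11.6, 14.6, 8.3.
Cumulative: 14.5, 21.1, 21.1, 27.7, 31.7, 45.0, 45.0, 53.3, 61.0, 73.0, 84.6, 99.2, 107.5.
The total first reaches 57 DD on day 9.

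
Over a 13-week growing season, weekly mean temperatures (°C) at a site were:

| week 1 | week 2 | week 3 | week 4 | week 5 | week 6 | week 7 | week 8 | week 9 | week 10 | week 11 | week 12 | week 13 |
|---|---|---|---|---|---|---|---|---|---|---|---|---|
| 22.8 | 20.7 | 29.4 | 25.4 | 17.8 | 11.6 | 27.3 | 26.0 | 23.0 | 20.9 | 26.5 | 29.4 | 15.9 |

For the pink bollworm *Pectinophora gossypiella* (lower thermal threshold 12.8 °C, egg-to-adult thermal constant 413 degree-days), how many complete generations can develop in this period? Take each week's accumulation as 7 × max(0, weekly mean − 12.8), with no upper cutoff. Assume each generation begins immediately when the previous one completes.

Weekly DD (7 × max(0, T̄ − 12.8)): 70.0, 55.3, 116.2, 88.2, 35.0, 0.0, 101.5, 92.4, 71.4, 56.7, 95.9, 116.2, 21.7.
Season total = 920.5 DD.
Complete generations = ⌊920.5 / 413⌋ = 2.

2 generations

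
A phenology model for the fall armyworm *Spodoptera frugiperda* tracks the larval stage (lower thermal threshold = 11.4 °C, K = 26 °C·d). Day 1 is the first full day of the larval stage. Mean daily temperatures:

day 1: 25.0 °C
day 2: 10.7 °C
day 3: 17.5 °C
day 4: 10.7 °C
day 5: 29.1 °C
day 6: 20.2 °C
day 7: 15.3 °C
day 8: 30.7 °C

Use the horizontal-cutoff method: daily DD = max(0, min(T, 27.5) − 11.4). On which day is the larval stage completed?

day 5

Daily DD above 11.4 °C (capped at 16.1): 13.6, 0.0, 6.1, 0.0, 16.1, 8.8, 3.9, 16.1.
Cumulative: 13.6, 13.6, 19.7, 19.7, 35.8, 44.6, 48.5, 64.6.
The total first reaches 26 DD on day 5.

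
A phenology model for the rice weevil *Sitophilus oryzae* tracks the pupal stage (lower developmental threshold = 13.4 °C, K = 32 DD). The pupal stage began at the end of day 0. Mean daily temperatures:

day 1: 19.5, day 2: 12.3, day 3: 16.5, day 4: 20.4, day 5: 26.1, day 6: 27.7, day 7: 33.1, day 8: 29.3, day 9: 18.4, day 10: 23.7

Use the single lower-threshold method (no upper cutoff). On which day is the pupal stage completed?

day 6

Daily DD above 13.4 °C: 6.1, 0.0, 3.1, 7.0, 12.7, 14.3, 19.7, 15.9, 5.0, 10.3.
Cumulative: 6.1, 6.1, 9.2, 16.2, 28.9, 43.2, 62.9, 78.8, 83.8, 94.1.
The total first reaches 32 DD on day 6.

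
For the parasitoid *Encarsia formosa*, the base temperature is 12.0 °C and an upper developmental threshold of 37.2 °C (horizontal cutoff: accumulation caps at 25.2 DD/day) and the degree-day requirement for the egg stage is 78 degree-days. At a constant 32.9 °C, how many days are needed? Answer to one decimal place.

3.7 days

Daily accumulation = 32.9 − 12.0 = 20.9 DD/day.
Duration = 78 / 20.9 = 3.732 ≈ 3.7 days.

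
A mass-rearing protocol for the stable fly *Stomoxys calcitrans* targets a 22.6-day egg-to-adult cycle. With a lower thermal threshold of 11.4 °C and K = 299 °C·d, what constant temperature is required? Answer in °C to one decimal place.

Required daily accumulation = 299 / 22.6 = 13.230 DD/day.
T = T_base + 13.230 = 11.4 + 13.230 = 24.630 ≈ 24.6 °C.

24.6 °C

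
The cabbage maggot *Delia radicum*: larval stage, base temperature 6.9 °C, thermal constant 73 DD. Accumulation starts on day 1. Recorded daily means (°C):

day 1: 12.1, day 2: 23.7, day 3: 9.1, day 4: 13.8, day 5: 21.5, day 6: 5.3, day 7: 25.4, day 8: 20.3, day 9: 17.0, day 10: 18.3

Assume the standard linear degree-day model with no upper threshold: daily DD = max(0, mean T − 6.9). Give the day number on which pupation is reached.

day 8

Daily DD above 6.9 °C: 5.2, 16.8, 2.2, 6.9, 14.6, 0.0, 18.5, 13.4, 10.1, 11.4.
Cumulative: 5.2, 22.0, 24.2, 31.1, 45.7, 45.7, 64.2, 77.6, 87.7, 99.1.
The total first reaches 73 DD on day 8.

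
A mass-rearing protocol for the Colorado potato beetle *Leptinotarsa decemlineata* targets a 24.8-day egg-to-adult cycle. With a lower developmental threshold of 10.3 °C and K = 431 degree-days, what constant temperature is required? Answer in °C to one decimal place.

27.7 °C

Required daily accumulation = 431 / 24.8 = 17.379 DD/day.
T = T_base + 17.379 = 10.3 + 17.379 = 27.679 ≈ 27.7 °C.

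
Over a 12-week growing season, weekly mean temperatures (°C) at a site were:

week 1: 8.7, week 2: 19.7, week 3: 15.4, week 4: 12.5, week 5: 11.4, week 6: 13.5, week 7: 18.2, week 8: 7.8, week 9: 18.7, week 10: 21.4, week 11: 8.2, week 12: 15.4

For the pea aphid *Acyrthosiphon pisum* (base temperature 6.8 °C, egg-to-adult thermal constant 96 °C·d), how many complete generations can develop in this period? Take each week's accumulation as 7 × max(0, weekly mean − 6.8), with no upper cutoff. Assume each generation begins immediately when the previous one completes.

6 generations

Weekly DD (7 × max(0, T̄ − 6.8)): 13.3, 90.3, 60.2, 39.9, 32.2, 46.9, 79.8, 7.0, 83.3, 102.2, 9.8, 60.2.
Season total = 625.1 DD.
Complete generations = ⌊625.1 / 96⌋ = 6.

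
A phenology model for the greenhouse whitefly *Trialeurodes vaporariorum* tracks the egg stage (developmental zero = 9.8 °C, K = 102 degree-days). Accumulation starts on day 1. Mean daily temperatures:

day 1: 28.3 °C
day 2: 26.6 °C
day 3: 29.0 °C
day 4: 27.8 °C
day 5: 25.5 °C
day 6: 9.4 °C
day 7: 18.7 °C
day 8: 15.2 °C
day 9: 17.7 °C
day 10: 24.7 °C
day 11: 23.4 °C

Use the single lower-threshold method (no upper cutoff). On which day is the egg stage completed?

Daily DD above 9.8 °C: 18.5, 16.8, 19.2, 18.0, 15.7, 0.0, 8.9, 5.4, 7.9, 14.9, 13.6.
Cumulative: 18.5, 35.3, 54.5, 72.5, 88.2, 88.2, 97.1, 102.5, 110.4, 125.3, 138.9.
The total first reaches 102 DD on day 8.

day 8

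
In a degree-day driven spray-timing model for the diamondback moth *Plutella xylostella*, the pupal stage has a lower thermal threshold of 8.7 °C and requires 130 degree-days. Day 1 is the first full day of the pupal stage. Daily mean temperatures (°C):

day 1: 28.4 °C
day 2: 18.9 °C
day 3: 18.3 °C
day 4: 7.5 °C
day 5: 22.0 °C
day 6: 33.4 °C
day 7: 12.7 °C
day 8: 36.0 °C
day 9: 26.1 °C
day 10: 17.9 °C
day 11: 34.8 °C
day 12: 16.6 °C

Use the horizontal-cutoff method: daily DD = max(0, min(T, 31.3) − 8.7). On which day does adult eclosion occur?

Daily DD above 8.7 °C (capped at 22.6): 19.7, 10.2, 9.6, 0.0, 13.3, 22.6, 4.0, 22.6, 17.4, 9.2, 22.6, 7.9.
Cumulative: 19.7, 29.9, 39.5, 39.5, 52.8, 75.4, 79.4, 102.0, 119.4, 128.6, 151.2, 159.1.
The total first reaches 130 DD on day 11.

day 11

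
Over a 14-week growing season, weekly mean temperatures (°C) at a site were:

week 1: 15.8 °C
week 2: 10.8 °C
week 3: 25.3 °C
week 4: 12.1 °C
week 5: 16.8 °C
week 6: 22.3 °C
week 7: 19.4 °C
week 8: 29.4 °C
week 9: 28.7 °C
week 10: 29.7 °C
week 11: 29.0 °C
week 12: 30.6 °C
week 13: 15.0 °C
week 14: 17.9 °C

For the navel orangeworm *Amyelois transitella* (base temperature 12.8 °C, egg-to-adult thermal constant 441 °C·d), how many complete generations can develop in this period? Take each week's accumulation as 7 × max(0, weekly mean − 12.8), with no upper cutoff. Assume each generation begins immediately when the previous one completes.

Weekly DD (7 × max(0, T̄ − 12.8)): 21.0, 0.0, 87.5, 0.0, 28.0, 66.5, 46.2, 116.2, 111.3, 118.3, 113.4, 124.6, 15.4, 35.7.
Season total = 884.1 DD.
Complete generations = ⌊884.1 / 441⌋ = 2.

2 generations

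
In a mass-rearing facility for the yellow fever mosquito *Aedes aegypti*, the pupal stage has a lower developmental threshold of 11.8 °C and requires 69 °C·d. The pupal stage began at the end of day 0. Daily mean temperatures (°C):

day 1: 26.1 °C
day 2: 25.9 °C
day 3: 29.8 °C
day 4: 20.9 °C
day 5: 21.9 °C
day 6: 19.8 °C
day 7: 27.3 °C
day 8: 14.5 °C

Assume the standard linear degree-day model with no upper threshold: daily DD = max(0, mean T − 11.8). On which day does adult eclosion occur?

day 6

Daily DD above 11.8 °C: 14.3, 14.1, 18.0, 9.1, 10.1, 8.0, 15.5, 2.7.
Cumulative: 14.3, 28.4, 46.4, 55.5, 65.6, 73.6, 89.1, 91.8.
The total first reaches 69 DD on day 6.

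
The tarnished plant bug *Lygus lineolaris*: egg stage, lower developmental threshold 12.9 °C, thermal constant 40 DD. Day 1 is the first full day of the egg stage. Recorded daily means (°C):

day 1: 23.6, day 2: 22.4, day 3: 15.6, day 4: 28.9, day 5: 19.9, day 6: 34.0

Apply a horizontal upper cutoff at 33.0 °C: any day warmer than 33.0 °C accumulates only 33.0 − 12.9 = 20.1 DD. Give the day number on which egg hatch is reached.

day 5

Daily DD above 12.9 °C (capped at 20.1): 10.7, 9.5, 2.7, 16.0, 7.0, 20.1.
Cumulative: 10.7, 20.2, 22.9, 38.9, 45.9, 66.0.
The total first reaches 40 DD on day 5.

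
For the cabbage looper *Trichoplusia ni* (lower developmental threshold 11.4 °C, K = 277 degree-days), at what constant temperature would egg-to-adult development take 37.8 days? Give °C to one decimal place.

Required daily accumulation = 277 / 37.8 = 7.328 DD/day.
T = T_base + 7.328 = 11.4 + 7.328 = 18.728 ≈ 18.7 °C.

18.7 °C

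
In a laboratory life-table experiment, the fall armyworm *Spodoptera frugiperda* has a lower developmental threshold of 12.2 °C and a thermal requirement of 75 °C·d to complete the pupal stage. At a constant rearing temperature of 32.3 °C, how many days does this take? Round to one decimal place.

3.7 days

Daily accumulation = 32.3 − 12.2 = 20.1 DD/day.
Duration = 75 / 20.1 = 3.731 ≈ 3.7 days.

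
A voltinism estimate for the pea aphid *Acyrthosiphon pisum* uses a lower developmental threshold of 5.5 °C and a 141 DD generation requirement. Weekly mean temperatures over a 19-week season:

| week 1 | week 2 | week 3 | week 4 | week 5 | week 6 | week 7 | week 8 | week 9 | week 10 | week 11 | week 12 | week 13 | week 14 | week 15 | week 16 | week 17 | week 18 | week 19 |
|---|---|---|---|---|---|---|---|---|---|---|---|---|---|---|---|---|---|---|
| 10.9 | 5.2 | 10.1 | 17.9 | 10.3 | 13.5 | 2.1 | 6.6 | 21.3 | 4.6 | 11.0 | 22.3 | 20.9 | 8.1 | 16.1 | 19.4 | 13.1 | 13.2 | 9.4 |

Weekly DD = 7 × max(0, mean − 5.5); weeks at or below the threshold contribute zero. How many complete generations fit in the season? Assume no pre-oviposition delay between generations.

Weekly DD (7 × max(0, T̄ − 5.5)): 37.8, 0.0, 32.2, 86.8, 33.6, 56.0, 0.0, 7.7, 110.6, 0.0, 38.5, 117.6, 107.8, 18.2, 74.2, 97.3, 53.2, 53.9, 27.3.
Season total = 952.7 DD.
Complete generations = ⌊952.7 / 141⌋ = 6.

6 generations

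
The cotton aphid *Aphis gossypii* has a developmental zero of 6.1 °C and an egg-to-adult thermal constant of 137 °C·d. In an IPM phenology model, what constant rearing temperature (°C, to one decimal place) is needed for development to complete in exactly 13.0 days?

16.6 °C

Required daily accumulation = 137 / 13.0 = 10.538 DD/day.
T = T_base + 10.538 = 6.1 + 10.538 = 16.638 ≈ 16.6 °C.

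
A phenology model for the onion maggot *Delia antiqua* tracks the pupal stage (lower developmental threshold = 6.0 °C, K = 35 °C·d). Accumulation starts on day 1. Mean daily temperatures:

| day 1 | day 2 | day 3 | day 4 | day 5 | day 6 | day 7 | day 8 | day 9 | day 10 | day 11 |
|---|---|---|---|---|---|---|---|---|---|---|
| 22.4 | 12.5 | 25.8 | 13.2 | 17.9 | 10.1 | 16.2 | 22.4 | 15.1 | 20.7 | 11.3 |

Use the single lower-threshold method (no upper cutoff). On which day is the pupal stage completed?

day 3

Daily DD above 6.0 °C: 16.4, 6.5, 19.8, 7.2, 11.9, 4.1, 10.2, 16.4, 9.1, 14.7, 5.3.
Cumulative: 16.4, 22.9, 42.7, 49.9, 61.8, 65.9, 76.1, 92.5, 101.6, 116.3, 121.6.
The total first reaches 35 DD on day 3.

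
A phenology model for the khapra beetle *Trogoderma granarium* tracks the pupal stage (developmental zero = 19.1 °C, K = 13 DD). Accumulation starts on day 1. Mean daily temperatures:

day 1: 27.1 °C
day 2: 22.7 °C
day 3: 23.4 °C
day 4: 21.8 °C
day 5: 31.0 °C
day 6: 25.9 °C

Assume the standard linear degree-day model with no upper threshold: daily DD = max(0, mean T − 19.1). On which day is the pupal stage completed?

Daily DD above 19.1 °C: 8.0, 3.6, 4.3, 2.7, 11.9, 6.8.
Cumulative: 8.0, 11.6, 15.9, 18.6, 30.5, 37.3.
The total first reaches 13 DD on day 3.

day 3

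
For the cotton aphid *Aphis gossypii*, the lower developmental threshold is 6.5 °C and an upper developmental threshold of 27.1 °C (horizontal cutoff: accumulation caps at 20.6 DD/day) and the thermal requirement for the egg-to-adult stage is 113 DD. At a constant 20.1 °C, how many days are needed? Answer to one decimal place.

8.3 days

Daily accumulation = 20.1 − 6.5 = 13.6 DD/day.
Duration = 113 / 13.6 = 8.309 ≈ 8.3 days.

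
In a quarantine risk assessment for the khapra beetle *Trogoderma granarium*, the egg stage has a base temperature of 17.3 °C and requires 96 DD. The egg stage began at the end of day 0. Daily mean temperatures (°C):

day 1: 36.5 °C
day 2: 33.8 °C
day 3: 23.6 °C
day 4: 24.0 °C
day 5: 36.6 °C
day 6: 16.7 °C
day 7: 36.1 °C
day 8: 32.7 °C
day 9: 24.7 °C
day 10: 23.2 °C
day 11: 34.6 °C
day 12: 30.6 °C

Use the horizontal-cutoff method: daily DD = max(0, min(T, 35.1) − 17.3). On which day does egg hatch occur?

day 8

Daily DD above 17.3 °C (capped at 17.8): 17.8, 16.5, 6.3, 6.7, 17.8, 0.0, 17.8, 15.4, 7.4, 5.9, 17.3, 13.3.
Cumulative: 17.8, 34.3, 40.6, 47.3, 65.1, 65.1, 82.9, 98.3, 105.7, 111.6, 128.9, 142.2.
The total first reaches 96 DD on day 8.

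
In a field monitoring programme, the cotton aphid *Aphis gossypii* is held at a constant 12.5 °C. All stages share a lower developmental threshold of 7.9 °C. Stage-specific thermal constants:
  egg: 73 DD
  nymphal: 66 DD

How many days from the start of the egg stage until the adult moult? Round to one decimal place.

Daily accumulation at 12.5 °C = 12.5 − 7.9 = 4.6 DD/day.
Total K = 73 + 66 = 139 DD.
Total duration = 139 / 4.6 = 30.217 ≈ 30.2 days.

30.2 days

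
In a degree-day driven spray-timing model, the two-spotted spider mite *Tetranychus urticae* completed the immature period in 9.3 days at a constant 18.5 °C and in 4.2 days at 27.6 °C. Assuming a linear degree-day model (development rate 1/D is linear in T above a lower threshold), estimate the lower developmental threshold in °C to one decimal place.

11.0 °C

Equal thermal constants: D₁(T₁ − T_b) = D₂(T₂ − T_b).
9.3·(18.5 − T_b) = 4.2·(27.6 − T_b)
T_b = (9.3·18.5 − 4.2·27.6) / (9.3 − 4.2) = 56.13 / 5.1 = 11.006 °C ≈ 11.0 °C.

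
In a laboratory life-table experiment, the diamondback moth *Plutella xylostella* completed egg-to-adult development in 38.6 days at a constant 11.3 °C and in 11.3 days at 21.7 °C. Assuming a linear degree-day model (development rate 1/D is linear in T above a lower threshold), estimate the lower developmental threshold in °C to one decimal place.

7.0 °C

Linear rate model ⇒ the product D·(T − T_b) is constant across temperatures.
38.6·(11.3 − T_b) = 11.3·(21.7 − T_b)
T_b = (38.6·11.3 − 11.3·21.7) / (38.6 − 11.3) = 190.97 / 27.3 = 6.995 °C ≈ 7.0 °C.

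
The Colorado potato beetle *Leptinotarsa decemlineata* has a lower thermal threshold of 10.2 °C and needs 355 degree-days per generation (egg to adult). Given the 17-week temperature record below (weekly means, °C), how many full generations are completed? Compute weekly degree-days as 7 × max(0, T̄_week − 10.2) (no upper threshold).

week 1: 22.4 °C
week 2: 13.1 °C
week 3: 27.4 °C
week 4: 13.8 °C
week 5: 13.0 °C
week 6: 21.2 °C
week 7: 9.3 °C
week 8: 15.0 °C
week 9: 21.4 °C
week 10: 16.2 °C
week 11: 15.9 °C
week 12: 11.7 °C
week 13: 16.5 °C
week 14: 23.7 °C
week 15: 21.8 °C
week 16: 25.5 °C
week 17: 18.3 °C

2 generations

Weekly DD (7 × max(0, T̄ − 10.2)): 85.4, 20.3, 120.4, 25.2, 19.6, 77.0, 0.0, 33.6, 78.4, 42.0, 39.9, 10.5, 44.1, 94.5, 81.2, 107.1, 56.7.
Season total = 935.9 DD.
Complete generations = ⌊935.9 / 355⌋ = 2.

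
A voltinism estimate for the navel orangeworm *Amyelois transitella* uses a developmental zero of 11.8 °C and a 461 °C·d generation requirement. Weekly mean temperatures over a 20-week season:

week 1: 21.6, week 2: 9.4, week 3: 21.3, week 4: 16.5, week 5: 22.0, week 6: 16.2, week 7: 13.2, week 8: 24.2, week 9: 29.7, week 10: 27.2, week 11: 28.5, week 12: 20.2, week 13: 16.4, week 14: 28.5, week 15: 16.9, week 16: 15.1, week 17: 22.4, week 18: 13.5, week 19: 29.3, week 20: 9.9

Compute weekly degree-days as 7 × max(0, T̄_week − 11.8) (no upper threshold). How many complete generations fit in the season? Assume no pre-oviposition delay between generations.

Weekly DD (7 × max(0, T̄ − 11.8)): 68.6, 0.0, 66.5, 32.9, 71.4, 30.8, 9.8, 86.8, 125.3, 107.8, 116.9, 58.8, 32.2, 116.9, 35.7, 23.1, 74.2, 11.9, 122.5, 0.0.
Season total = 1192.1 DD.
Complete generations = ⌊1192.1 / 461⌋ = 2.

2 generations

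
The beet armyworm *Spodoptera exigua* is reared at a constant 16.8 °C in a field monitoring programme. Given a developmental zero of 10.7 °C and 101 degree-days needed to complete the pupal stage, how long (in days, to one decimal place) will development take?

16.6 days

Daily accumulation = 16.8 − 10.7 = 6.1 DD/day.
Duration = 101 / 6.1 = 16.557 ≈ 16.6 days.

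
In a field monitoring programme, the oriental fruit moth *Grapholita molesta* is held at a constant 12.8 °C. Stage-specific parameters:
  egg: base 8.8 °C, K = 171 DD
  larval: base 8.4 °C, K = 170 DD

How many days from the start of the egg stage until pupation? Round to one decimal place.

81.4 days

egg: 171 / (12.8 − 8.8) = 171 / 4.0 = 42.750 d.
larval: 170 / (12.8 − 8.4) = 170 / 4.4 = 38.636 d.
Sum = 81.386 ≈ 81.4 days.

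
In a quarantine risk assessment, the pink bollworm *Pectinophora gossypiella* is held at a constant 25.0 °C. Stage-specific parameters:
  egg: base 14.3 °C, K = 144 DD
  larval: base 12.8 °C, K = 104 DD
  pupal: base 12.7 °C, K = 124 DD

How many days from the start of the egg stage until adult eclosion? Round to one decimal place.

32.1 days

egg: 144 / (25.0 − 14.3) = 144 / 10.7 = 13.458 d.
larval: 104 / (25.0 − 12.8) = 104 / 12.2 = 8.525 d.
pupal: 124 / (25.0 − 12.7) = 124 / 12.3 = 10.081 d.
Sum = 32.064 ≈ 32.1 days.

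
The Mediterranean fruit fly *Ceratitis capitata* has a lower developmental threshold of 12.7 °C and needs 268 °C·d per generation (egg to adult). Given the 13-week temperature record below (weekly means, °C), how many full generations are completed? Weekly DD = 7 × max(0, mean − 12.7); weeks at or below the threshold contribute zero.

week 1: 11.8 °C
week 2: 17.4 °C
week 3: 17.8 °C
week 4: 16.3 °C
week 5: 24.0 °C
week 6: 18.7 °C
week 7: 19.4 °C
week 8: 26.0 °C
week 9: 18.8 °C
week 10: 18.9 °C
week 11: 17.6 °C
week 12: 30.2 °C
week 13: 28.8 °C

Weekly DD (7 × max(0, T̄ − 12.7)): 0.0, 32.9, 35.7, 25.2, 79.1, 42.0, 46.9, 93.1, 42.7, 43.4, 34.3, 122.5, 112.7.
Season total = 710.5 DD.
Complete generations = ⌊710.5 / 268⌋ = 2.

2 generations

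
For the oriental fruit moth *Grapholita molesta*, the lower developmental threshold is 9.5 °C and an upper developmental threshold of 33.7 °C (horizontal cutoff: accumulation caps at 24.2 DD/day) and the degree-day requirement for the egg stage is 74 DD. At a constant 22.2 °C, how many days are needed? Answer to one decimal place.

5.8 days

Daily accumulation = 22.2 − 9.5 = 12.7 DD/day.
Duration = 74 / 12.7 = 5.827 ≈ 5.8 days.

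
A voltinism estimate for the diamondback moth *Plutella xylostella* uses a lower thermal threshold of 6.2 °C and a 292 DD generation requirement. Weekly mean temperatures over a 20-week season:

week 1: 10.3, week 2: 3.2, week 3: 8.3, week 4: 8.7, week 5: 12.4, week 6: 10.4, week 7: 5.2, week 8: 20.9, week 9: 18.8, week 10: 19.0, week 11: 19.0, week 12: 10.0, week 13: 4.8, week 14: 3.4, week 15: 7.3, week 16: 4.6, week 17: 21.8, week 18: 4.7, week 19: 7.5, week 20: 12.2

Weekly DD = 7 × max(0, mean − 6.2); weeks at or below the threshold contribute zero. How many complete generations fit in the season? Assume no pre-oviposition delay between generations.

Weekly DD (7 × max(0, T̄ − 6.2)): 28.7, 0.0, 14.7, 17.5, 43.4, 29.4, 0.0, 102.9, 88.2, 89.6, 89.6, 26.6, 0.0, 0.0, 7.7, 0.0, 109.2, 0.0, 9.1, 42.0.
Season total = 698.6 DD.
Complete generations = ⌊698.6 / 292⌋ = 2.

2 generations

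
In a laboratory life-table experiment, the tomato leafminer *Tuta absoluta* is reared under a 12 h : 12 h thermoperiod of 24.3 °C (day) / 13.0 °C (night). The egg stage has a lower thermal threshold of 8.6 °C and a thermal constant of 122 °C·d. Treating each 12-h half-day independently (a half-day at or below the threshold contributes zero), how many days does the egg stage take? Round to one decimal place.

12.1 days

Day half: max(0, 24.3 − 8.6) × 0.5 = 15.7 × 0.5 = 7.85 DD.
Night half: max(0, 13.0 − 8.6) × 0.5 = 4.4 × 0.5 = 2.20 DD.
Per 24 h: 10.05 DD/day.
Duration = 122 / 10.05 = 12.139 ≈ 12.1 days.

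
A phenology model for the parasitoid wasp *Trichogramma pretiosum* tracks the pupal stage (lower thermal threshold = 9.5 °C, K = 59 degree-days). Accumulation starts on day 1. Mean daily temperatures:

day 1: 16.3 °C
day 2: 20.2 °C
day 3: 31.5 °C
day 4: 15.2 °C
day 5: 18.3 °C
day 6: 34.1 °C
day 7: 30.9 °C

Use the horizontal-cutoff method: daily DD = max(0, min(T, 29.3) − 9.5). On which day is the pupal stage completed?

Daily DD above 9.5 °C (capped at 19.8): 6.8, 10.7, 19.8, 5.7, 8.8, 19.8, 19.8.
Cumulative: 6.8, 17.5, 37.3, 43.0, 51.8, 71.6, 91.4.
The total first reaches 59 DD on day 6.

day 6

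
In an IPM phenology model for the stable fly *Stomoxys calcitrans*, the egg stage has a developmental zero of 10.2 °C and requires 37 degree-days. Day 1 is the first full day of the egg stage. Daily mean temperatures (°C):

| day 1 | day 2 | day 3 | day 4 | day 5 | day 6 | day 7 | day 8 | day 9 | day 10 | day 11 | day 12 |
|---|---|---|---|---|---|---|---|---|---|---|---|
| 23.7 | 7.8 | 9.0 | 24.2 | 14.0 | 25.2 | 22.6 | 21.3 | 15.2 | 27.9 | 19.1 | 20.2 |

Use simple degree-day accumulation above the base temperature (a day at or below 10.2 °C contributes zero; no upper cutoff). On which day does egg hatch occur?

Daily DD above 10.2 °C: 13.5, 0.0, 0.0, 14.0, 3.8, 15.0, 12.4, 11.1, 5.0, 17.7, 8.9, 10.0.
Cumulative: 13.5, 13.5, 13.5, 27.5, 31.3, 46.3, 58.7, 69.8, 74.8, 92.5, 101.4, 111.4.
The total first reaches 37 DD on day 6.

day 6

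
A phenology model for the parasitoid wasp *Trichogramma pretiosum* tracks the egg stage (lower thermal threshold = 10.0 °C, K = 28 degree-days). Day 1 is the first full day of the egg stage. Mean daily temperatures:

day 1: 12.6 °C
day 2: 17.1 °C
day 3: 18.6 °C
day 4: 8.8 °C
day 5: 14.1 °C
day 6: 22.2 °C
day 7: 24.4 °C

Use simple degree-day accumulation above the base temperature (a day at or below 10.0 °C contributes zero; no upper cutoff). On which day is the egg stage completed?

Daily DD above 10.0 °C: 2.6, 7.1, 8.6, 0.0, 4.1, 12.2, 14.4.
Cumulative: 2.6, 9.7, 18.3, 18.3, 22.4, 34.6, 49.0.
The total first reaches 28 DD on day 6.

day 6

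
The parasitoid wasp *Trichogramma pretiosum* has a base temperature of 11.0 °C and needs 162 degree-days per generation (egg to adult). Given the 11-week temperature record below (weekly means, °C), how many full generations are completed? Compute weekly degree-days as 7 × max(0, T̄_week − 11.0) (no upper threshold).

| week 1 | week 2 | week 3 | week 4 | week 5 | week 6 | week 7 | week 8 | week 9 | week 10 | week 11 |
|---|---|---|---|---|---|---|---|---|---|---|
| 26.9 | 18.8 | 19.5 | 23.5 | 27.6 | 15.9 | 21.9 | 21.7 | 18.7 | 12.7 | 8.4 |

Weekly DD (7 × max(0, T̄ − 11.0)): 111.3, 54.6, 59.5, 87.5, 116.2, 34.3, 76.3, 74.9, 53.9, 11.9, 0.0.
Season total = 680.4 DD.
Complete generations = ⌊680.4 / 162⌋ = 4.

4 generations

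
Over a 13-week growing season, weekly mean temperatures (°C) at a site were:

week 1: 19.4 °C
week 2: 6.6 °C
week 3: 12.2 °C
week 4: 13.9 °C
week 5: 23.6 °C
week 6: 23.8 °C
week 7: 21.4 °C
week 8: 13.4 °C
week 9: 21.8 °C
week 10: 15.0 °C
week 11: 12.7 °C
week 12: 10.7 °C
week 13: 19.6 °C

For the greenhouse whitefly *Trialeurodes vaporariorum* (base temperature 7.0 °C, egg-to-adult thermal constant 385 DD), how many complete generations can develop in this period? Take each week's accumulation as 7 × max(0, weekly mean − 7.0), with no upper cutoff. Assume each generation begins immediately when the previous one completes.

2 generations

Weekly DD (7 × max(0, T̄ − 7.0)): 86.8, 0.0, 36.4, 48.3, 116.2, 117.6, 100.8, 44.8, 103.6, 56.0, 39.9, 25.9, 88.2.
Season total = 864.5 DD.
Complete generations = ⌊864.5 / 385⌋ = 2.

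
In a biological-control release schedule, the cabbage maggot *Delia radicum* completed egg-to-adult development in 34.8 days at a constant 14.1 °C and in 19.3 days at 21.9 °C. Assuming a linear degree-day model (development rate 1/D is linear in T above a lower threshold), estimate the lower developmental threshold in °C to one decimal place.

Under the model K = D·(T − T_b), so D₁·(T₁ − T_b) = D₂·(T₂ − T_b).
34.8·(14.1 − T_b) = 19.3·(21.9 − T_b)
T_b = (34.8·14.1 − 19.3·21.9) / (34.8 − 19.3) = 68.01 / 15.5 = 4.388 °C ≈ 4.4 °C.

4.4 °C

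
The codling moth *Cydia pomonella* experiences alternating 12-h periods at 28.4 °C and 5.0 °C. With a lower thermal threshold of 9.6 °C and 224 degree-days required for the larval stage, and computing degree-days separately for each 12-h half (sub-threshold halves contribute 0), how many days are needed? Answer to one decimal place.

23.8 days

Day half: max(0, 28.4 − 9.6) × 0.5 = 18.8 × 0.5 = 9.40 DD.
Night half: max(0, 5.0 − 9.6) × 0.5 = 0.0 × 0.5 = 0.00 DD.
Per 24 h: 9.40 DD/day.
Duration = 224 / 9.40 = 23.830 ≈ 23.8 days.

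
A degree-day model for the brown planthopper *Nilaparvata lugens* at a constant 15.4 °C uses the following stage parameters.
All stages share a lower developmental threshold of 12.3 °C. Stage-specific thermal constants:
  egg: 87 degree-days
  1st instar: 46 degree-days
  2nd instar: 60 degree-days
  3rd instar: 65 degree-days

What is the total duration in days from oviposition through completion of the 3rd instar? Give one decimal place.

Daily accumulation at 15.4 °C = 15.4 − 12.3 = 3.1 DD/day.
Total K = 87 + 46 + 60 + 65 = 258 DD.
Total duration = 258 / 3.1 = 83.226 ≈ 83.2 days.

83.2 days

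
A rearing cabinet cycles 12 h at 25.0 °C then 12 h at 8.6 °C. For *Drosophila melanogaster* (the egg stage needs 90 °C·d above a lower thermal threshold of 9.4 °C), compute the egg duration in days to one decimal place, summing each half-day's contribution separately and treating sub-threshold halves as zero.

Day half: max(0, 25.0 − 9.4) × 0.5 = 15.6 × 0.5 = 7.80 DD.
Night half: max(0, 8.6 − 9.4) × 0.5 = 0.0 × 0.5 = 0.00 DD.
Per 24 h: 7.80 DD/day.
Duration = 90 / 7.80 = 11.538 ≈ 11.5 days.

11.5 days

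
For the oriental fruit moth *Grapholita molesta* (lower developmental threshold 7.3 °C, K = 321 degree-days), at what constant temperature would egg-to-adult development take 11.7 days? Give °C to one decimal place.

34.7 °C

Required daily accumulation = 321 / 11.7 = 27.436 DD/day.
T = T_base + 27.436 = 7.3 + 27.436 = 34.736 ≈ 34.7 °C.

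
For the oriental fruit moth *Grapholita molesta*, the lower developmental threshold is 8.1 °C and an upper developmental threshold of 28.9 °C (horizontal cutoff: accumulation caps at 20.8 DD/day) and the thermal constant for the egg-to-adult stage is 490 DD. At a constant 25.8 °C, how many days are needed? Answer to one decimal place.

Daily accumulation = 25.8 − 8.1 = 17.7 DD/day.
Duration = 490 / 17.7 = 27.684 ≈ 27.7 days.

27.7 days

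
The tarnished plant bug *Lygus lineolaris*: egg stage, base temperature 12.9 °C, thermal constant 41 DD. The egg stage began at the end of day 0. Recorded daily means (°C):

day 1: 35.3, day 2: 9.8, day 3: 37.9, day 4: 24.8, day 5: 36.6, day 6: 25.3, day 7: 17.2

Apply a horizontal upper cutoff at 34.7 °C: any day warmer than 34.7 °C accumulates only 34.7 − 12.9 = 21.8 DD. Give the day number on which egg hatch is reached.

day 3

Daily DD above 12.9 °C (capped at 21.8): 21.8, 0.0, 21.8, 11.9, 21.8, 12.4, 4.3.
Cumulative: 21.8, 21.8, 43.6, 55.5, 77.3, 89.7, 94.0.
The total first reaches 41 DD on day 3.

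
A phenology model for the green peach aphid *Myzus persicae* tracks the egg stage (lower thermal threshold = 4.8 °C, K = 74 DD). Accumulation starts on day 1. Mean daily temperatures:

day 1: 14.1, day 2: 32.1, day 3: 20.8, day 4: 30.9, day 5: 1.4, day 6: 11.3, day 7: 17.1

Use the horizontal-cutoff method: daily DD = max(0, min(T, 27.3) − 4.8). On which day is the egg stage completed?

Daily DD above 4.8 °C (capped at 22.5): 9.3, 22.5, 16.0, 22.5, 0.0, 6.5, 12.3.
Cumulative: 9.3, 31.8, 47.8, 70.3, 70.3, 76.8, 89.1.
The total first reaches 74 DD on day 6.

day 6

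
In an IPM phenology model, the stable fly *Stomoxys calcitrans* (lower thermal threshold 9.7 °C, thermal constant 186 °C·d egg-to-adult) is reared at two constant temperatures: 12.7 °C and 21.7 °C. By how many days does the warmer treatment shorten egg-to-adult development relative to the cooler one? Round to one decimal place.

46.5 days

At 12.7 °C: 186 / (12.7 − 9.7) = 186 / 3.0 = 62.000 d.
At 21.7 °C: 186 / (21.7 − 9.7) = 186 / 12.0 = 15.500 d.
Difference = |62.000 − 15.500| = 46.500 ≈ 46.5 days.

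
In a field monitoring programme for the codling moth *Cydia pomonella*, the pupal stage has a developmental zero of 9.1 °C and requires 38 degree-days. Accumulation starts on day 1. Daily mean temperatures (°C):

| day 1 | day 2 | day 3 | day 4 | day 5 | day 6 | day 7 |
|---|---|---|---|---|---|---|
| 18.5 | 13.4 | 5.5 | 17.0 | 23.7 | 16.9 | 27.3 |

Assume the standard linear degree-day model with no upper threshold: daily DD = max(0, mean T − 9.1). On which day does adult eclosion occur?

day 6

Daily DD above 9.1 °C: 9.4, 4.3, 0.0, 7.9, 14.6, 7.8, 18.2.
Cumulative: 9.4, 13.7, 13.7, 21.6, 36.2, 44.0, 62.2.
The total first reaches 38 DD on day 6.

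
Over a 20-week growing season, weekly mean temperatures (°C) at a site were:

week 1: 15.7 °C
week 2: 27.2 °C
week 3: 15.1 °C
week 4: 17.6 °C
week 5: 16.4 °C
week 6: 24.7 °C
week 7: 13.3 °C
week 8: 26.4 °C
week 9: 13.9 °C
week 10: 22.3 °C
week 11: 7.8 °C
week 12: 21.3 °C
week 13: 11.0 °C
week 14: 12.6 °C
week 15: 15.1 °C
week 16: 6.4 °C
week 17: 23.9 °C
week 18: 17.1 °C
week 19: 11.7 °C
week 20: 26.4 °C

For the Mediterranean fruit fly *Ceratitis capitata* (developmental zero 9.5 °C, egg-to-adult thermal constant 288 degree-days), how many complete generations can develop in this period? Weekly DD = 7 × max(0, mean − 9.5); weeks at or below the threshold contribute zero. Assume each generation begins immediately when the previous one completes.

3 generations

Weekly DD (7 × max(0, T̄ − 9.5)): 43.4, 123.9, 39.2, 56.7, 48.3, 106.4, 26.6, 118.3, 30.8, 89.6, 0.0, 82.6, 10.5, 21.7, 39.2, 0.0, 100.8, 53.2, 15.4, 118.3.
Season total = 1124.9 DD.
Complete generations = ⌊1124.9 / 288⌋ = 3.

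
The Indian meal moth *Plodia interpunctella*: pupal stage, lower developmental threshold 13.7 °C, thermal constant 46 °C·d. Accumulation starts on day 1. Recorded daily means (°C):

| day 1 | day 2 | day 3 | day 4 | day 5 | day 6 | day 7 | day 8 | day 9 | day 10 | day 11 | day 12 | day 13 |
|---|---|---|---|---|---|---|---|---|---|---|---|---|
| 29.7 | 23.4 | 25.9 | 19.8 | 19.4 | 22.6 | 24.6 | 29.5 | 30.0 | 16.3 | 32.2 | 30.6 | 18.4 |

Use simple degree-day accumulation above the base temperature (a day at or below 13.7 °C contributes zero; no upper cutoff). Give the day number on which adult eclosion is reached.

day 5

Daily DD above 13.7 °C: 16.0, 9.7, 12.2, 6.1, 5.7, 8.9, 10.9, 15.8, 16.3, 2.6, 18.5, 16.9, 4.7.
Cumulative: 16.0, 25.7, 37.9, 44.0, 49.7, 58.6, 69.5, 85.3, 101.6, 104.2, 122.7, 139.6, 144.3.
The total first reaches 46 DD on day 5.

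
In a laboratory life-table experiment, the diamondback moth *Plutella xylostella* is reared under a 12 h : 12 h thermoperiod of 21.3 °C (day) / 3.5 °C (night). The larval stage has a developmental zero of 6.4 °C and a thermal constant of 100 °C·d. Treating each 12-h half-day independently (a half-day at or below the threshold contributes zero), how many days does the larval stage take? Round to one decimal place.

13.4 days

Day half: max(0, 21.3 − 6.4) × 0.5 = 14.9 × 0.5 = 7.45 DD.
Night half: max(0, 3.5 − 6.4) × 0.5 = 0.0 × 0.5 = 0.00 DD.
Per 24 h: 7.45 DD/day.
Duration = 100 / 7.45 = 13.423 ≈ 13.4 days.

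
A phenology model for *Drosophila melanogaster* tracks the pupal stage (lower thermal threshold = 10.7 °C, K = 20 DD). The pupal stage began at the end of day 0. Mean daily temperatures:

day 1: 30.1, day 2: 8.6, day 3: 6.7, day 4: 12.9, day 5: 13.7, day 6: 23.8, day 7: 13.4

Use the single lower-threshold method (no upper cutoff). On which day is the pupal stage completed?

Daily DD above 10.7 °C: 19.4, 0.0, 0.0, 2.2, 3.0, 13.1, 2.7.
Cumulative: 19.4, 19.4, 19.4, 21.6, 24.6, 37.7, 40.4.
The total first reaches 20 DD on day 4.

day 4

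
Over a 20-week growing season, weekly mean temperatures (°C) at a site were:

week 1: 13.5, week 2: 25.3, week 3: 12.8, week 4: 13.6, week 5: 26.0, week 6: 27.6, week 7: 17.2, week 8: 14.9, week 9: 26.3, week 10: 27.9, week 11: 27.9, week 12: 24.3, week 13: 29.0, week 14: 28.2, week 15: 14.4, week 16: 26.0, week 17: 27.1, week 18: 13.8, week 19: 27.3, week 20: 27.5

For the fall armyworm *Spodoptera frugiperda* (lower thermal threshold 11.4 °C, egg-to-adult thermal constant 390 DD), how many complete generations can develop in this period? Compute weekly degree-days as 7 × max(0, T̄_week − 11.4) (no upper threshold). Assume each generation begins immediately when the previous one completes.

Weekly DD (7 × max(0, T̄ − 11.4)): 14.7, 97.3, 9.8, 15.4, 102.2, 113.4, 40.6, 24.5, 104.3, 115.5, 115.5, 90.3, 123.2, 117.6, 21.0, 102.2, 109.9, 16.8, 111.3, 112.7.
Season total = 1558.2 DD.
Complete generations = ⌊1558.2 / 390⌋ = 3.

3 generations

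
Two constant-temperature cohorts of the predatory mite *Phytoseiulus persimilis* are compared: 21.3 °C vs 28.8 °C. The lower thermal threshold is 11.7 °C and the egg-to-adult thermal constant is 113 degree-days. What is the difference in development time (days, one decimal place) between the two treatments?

5.2 days

At 21.3 °C: 113 / (21.3 − 11.7) = 113 / 9.6 = 11.771 d.
At 28.8 °C: 113 / (28.8 − 11.7) = 113 / 17.1 = 6.608 d.
Difference = |11.771 − 6.608| = 5.163 ≈ 5.2 days.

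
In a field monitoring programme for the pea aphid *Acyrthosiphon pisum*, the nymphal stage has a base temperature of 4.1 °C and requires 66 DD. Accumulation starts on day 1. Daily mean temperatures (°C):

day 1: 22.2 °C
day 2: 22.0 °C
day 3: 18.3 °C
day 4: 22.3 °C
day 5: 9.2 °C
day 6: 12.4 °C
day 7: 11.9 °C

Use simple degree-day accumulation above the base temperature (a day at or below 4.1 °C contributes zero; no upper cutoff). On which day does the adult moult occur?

day 4

Daily DD above 4.1 °C: 18.1, 17.9, 14.2, 18.2, 5.1, 8.3, 7.8.
Cumulative: 18.1, 36.0, 50.2, 68.4, 73.5, 81.8, 89.6.
The total first reaches 66 DD on day 4.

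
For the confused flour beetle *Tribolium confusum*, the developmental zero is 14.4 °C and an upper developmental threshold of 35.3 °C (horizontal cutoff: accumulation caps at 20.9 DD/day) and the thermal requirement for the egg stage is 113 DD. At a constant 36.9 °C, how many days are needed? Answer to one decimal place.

Temperature 36.9 °C exceeds the upper threshold, so daily accumulation caps at 35.3 − 14.4 = 20.9 DD/day.
Duration = 113 / 20.9 = 5.407 ≈ 5.4 days.

5.4 days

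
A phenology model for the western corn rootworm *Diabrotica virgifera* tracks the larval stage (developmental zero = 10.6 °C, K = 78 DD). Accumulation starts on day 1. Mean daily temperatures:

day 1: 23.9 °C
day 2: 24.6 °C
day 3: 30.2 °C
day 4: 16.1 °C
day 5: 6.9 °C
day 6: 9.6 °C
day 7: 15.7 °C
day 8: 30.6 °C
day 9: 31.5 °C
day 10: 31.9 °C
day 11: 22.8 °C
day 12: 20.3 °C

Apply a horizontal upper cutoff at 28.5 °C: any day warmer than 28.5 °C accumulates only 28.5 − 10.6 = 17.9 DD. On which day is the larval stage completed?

Daily DD above 10.6 °C (capped at 17.9): 13.3, 14.0, 17.9, 5.5, 0.0, 0.0, 5.1, 17.9, 17.9, 17.9, 12.2, 9.7.
Cumulative: 13.3, 27.3, 45.2, 50.7, 50.7, 50.7, 55.8, 73.7, 91.6, 109.5, 121.7, 131.4.
The total first reaches 78 DD on day 9.

day 9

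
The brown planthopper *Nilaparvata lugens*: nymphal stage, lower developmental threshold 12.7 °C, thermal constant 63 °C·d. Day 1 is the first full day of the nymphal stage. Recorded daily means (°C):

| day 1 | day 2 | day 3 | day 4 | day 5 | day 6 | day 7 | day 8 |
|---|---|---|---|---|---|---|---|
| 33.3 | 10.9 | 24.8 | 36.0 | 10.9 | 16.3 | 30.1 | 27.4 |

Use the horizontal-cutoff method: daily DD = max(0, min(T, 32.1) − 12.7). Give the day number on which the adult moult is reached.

Daily DD above 12.7 °C (capped at 19.4): 19.4, 0.0, 12.1, 19.4, 0.0, 3.6, 17.4, 14.7.
Cumulative: 19.4, 19.4, 31.5, 50.9, 50.9, 54.5, 71.9, 86.6.
The total first reaches 63 DD on day 7.

day 7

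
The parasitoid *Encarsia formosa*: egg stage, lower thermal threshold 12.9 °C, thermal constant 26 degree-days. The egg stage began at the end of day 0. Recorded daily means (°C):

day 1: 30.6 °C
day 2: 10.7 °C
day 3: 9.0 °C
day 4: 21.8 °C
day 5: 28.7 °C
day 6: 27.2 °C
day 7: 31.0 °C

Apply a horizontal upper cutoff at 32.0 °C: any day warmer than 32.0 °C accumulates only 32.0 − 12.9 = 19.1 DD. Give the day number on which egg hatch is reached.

Daily DD above 12.9 °C (capped at 19.1): 17.7, 0.0, 0.0, 8.9, 15.8, 14.3, 18.1.
Cumulative: 17.7, 17.7, 17.7, 26.6, 42.4, 56.7, 74.8.
The total first reaches 26 DD on day 4.

day 4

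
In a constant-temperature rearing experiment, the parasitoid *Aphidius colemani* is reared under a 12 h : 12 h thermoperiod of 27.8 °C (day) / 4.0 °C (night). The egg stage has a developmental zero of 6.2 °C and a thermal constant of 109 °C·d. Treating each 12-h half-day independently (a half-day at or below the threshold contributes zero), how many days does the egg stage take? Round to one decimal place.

10.1 days

Day half: max(0, 27.8 − 6.2) × 0.5 = 21.6 × 0.5 = 10.80 DD.
Night half: max(0, 4.0 − 6.2) × 0.5 = 0.0 × 0.5 = 0.00 DD.
Per 24 h: 10.80 DD/day.
Duration = 109 / 10.80 = 10.093 ≈ 10.1 days.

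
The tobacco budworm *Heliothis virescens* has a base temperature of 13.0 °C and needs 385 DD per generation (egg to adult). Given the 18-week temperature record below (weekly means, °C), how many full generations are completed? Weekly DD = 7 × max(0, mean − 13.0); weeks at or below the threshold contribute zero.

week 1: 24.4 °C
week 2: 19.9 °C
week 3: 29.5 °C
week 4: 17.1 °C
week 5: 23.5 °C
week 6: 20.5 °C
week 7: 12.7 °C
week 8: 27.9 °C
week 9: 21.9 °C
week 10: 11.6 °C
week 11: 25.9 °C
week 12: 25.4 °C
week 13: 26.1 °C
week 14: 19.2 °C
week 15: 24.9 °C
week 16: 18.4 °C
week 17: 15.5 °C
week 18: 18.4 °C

Weekly DD (7 × max(0, T̄ − 13.0)): 79.8, 48.3, 115.5, 28.7, 73.5, 52.5, 0.0, 104.3, 62.3, 0.0, 90.3, 86.8, 91.7, 43.4, 83.3, 37.8, 17.5, 37.8.
Season total = 1053.5 DD.
Complete generations = ⌊1053.5 / 385⌋ = 2.

2 generations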